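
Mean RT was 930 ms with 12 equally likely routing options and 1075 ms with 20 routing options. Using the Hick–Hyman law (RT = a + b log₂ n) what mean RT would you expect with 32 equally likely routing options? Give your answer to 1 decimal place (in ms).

1208.4 ms

With log₂ n on the abscissa the relation is linear; from the two conditions:
  b = (1075 − 930) / (log₂ 20 − log₂ 12) = 145 / (4.3219 − 3.5850) = 196.753 ms/bit
  a = 930 − 196.753 × 3.5850 = 224.649 ms
Then RT(32) = 224.649 + 196.753 × log₂ 32 = 224.649 + 196.753 × 5 ≈ 1208.413 ms.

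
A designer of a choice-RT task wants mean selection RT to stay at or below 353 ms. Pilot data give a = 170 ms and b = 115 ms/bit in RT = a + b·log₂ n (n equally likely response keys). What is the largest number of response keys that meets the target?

3

Information budget: (353 − 170)/115 = 1.5913 bits, so n ≤ 2^1.5913 = 3.013 → at most 3.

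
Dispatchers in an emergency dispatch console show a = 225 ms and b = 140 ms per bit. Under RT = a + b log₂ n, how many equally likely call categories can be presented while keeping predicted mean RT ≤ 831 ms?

20

140·log₂ n ≤ 831 − 225 = 606, giving log₂ n ≤ 4.3286 and n ≤ 20.092. The largest whole number is 20.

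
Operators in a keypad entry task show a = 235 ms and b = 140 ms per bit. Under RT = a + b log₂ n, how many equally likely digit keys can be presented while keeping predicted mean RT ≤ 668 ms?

8

Set 235 + 140·log₂ n ≤ 668 → log₂ n ≤ (668 − 235)/140 = 3.0929.
So n ≤ 2^3.0929 = 8.532; the largest integer n is 8.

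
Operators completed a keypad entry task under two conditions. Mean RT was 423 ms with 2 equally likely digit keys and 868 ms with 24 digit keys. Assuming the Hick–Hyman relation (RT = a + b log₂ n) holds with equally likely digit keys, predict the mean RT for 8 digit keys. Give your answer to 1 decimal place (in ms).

671.3 ms

Solve the two-equation system in a and b:
  b = (868 − 423) / (log₂ 24 − log₂ 2) = 445 / (4.5850 − 1) = 124.130 ms/bit
  a = 423 − 124.130 × 1 = 298.870 ms
Then RT(8) = 298.870 + 124.130 × log₂ 8 = 298.870 + 124.130 × 3 ≈ 671.259 ms.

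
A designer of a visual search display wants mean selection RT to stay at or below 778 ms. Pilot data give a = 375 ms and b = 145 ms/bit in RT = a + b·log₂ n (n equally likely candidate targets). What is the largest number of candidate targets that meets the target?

145·log₂ n ≤ 778 − 375 = 403, giving log₂ n ≤ 2.7793 and n ≤ 6.865. The largest whole number is 6.

6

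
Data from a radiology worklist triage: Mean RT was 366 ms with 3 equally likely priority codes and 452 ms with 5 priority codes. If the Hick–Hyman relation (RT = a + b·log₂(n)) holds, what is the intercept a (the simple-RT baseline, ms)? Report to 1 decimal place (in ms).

181.0 ms

b = (RT₂ − RT₁)/(log₂ n₂ − log₂ n₁) = (452 − 366)/(2.3219 − 1.5850) = 116.695 ms/bit.
a = RT₁ − b·log₂ n₁ = 366 − 116.695 × 1.5850 = 181.043 ms.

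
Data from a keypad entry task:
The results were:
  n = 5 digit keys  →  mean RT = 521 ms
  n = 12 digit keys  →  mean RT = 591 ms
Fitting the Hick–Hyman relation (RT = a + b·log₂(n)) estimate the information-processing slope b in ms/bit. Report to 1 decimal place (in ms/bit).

b = (RT₂ − RT₁)/(log₂ n₂ − log₂ n₁) = (591 − 521)/(3.5850 − 2.3219) = 55.422 ms/bit.

55.4 ms/bit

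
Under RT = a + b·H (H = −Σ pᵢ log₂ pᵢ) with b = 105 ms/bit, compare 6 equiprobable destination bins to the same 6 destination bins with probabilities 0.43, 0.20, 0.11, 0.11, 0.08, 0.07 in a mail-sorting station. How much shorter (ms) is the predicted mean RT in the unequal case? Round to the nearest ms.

Equiprobable entropy H₀ = log₂ 6 = 2.5850 bits.
Skewed entropy H = −Σ pᵢ log₂ pᵢ = 2.2486 bits.
ΔRT = b·(H₀ − H) = 105 × 0.3364 = 35.32 ms.

35 ms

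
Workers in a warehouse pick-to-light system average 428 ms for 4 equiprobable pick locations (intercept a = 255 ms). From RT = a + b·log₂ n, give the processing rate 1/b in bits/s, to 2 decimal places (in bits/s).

11.56 bits/s

Choice component = 428 − 255 = 173 ms over log₂(4) = 2 bits.
b = 173 / 2 = 86.500 ms/bit, so 1/b = 11.561 bits/s.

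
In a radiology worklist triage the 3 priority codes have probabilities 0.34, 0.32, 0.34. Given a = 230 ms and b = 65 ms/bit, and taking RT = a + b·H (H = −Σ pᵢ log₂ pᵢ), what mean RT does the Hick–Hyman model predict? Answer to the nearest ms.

Entropy contributions −pᵢ log₂ pᵢ: 0.5292, 0.5260, 0.5292; sum H = 1.5844 bits.
RT = a + bH = 230 + 65·1.5844 = 332.98 ms.

333 ms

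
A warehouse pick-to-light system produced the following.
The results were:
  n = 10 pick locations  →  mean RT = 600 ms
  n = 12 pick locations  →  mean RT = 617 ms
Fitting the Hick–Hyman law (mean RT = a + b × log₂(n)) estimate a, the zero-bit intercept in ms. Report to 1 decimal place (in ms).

Slope: b = (617 − 600) / (log₂ 12 − log₂ 10) = 17/0.2630 = 64.630 ms/bit.
Intercept: a = 600 − 64.630·log₂(10) = 385.303 ms.

385.3 ms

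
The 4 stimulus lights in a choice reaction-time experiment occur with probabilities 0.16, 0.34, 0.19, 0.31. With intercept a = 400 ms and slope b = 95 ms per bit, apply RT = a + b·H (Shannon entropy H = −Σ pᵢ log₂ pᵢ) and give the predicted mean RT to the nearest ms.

583 ms

Entropy contributions −pᵢ log₂ pᵢ: 0.4230, 0.5292, 0.4552, 0.5238; sum H = 1.9312 bits.
RT = a + bH = 400 + 95·1.9312 = 583.47 ms.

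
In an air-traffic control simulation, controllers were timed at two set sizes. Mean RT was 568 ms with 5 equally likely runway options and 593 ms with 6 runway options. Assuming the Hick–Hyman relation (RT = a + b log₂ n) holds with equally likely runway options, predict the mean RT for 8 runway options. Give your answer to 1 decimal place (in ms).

632.4 ms

With log₂ n on the abscissa the relation is linear; from the two conditions:
  b = (593 − 568) / (log₂ 6 − log₂ 5) = 25 / (2.5850 − 2.3219) = 95.045 ms/bit
  a = 568 − 95.045 × 2.3219 = 347.313 ms
Then RT(8) = 347.313 + 95.045 × log₂ 8 = 347.313 + 95.045 × 3 ≈ 632.447 ms.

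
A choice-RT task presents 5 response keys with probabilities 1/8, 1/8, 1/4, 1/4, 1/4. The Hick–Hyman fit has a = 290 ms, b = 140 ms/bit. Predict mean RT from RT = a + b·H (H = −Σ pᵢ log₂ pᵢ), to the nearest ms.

H = −Σ pᵢ log₂ pᵢ = 0.125·3 + 0.125·3 + 0.25·2 + 0.25·2 + 0.25·2 = 2.250 bits.
RT = 290 + 140 × 2.250 = 605.00 ms.

605 ms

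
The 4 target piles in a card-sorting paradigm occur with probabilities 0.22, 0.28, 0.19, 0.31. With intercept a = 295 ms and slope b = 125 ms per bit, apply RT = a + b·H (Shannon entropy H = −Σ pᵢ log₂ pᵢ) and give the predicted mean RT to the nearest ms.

Entropy contributions −pᵢ log₂ pᵢ: 0.4806, 0.5142, 0.4552, 0.5238; sum H = 1.9738 bits.
RT = a + bH = 295 + 125·1.9738 = 541.73 ms.

542 ms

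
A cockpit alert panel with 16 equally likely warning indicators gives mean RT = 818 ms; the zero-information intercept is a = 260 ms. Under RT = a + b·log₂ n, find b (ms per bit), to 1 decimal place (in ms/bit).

16 alternatives carry log₂ 16 = 4 bits; the choice cost is 818 − 260 = 558 ms, so b = 558/4 = 139.500 ms/bit.

139.5 ms/bit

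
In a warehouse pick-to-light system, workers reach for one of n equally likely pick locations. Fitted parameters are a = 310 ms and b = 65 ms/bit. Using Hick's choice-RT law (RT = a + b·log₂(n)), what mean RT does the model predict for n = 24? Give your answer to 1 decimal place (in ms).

log₂(24) = 4.5850 bits, so RT = 310 + 65 × 4.5850 ≈ 608.023 ms.

608.0 ms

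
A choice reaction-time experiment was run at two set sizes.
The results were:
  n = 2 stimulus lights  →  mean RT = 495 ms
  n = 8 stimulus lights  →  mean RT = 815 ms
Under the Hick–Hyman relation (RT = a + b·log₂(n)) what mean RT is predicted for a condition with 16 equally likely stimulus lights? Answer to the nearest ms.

975 ms

With log₂ n on the abscissa the relation is linear; from the two conditions:
  b = (815 − 495) / (log₂ 8 − log₂ 2) = 320 / (3 − 1) = 160 ms/bit
  a = 495 − 160 × 1 = 335 ms
Then RT(16) = 335 + 160 × log₂ 16 = 335 + 160 × 4 ≈ 975.000 ms.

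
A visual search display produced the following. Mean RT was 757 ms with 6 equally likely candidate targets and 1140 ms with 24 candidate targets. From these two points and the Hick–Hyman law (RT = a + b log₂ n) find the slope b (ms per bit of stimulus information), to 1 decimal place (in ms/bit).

b = (RT₂ − RT₁)/(log₂ n₂ − log₂ n₁) = (1140 − 757)/(4.5850 − 2.5850) = 191.500 ms/bit.

191.5 ms/bit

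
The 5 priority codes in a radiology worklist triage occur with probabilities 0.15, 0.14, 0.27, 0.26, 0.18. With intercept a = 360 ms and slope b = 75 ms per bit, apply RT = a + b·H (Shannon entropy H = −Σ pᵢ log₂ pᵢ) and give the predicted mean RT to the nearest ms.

H = 0.15·log₂(1/0.15) + 0.14·log₂(1/0.14) + 0.27·log₂(1/0.27) + 0.26·log₂(1/0.26) + 0.18·log₂(1/0.18) = 2.2683 bits.
RT = 360 + 75 × 2.2683 = 530.12 ms.

530 ms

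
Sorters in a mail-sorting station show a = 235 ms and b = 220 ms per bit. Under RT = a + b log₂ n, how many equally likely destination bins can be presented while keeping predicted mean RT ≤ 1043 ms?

Information budget: (1043 − 235)/220 = 3.6727 bits, so n ≤ 2^3.6727 = 12.753 → at most 12.

12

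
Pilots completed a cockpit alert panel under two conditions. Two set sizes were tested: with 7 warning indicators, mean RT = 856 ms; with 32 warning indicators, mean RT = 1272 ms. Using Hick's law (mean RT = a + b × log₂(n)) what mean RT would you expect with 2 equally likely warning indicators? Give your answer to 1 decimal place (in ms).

Fit slope and intercept:
  b = (1272 − 856) / (log₂ 32 − log₂ 7) = 416 / (5 − 2.8074) = 189.725 ms/bit
  a = 856 − 189.725 × 2.8074 = 323.374 ms
Then RT(2) = 323.374 + 189.725 × log₂ 2 = 323.374 + 189.725 × 1 ≈ 513.099 ms.

513.1 ms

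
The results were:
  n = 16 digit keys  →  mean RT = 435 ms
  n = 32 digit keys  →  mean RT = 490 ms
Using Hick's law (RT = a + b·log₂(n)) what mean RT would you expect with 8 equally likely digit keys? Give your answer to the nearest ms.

With log₂ n on the abscissa the relation is linear; from the two conditions:
  b = (490 − 435) / (log₂ 32 − log₂ 16) = 55 / (5 − 4) = 55 ms/bit
  a = 435 − 55 × 4 = 215 ms
Then RT(8) = 215 + 55 × log₂ 8 = 215 + 55 × 3 ≈ 380.000 ms.

380 ms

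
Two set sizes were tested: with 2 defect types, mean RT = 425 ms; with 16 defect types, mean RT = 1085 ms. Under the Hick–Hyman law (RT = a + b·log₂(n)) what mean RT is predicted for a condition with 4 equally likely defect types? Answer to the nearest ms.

645 ms

Solve the two-equation system in a and b:
  b = (1085 − 425) / (log₂ 16 − log₂ 2) = 660 / (4 − 1) = 220 ms/bit
  a = 425 − 220 × 1 = 205 ms
Then RT(4) = 205 + 220 × log₂ 4 = 205 + 220 × 2 ≈ 645.000 ms.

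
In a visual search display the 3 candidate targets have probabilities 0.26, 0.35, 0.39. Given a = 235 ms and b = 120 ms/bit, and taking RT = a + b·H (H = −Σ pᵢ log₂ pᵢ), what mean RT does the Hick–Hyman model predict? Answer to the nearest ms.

423 ms

H = 0.26·log₂(1/0.26) + 0.35·log₂(1/0.35) + 0.39·log₂(1/0.39) = 1.5652 bits.
RT = 235 + 120 × 1.5652 = 422.82 ms.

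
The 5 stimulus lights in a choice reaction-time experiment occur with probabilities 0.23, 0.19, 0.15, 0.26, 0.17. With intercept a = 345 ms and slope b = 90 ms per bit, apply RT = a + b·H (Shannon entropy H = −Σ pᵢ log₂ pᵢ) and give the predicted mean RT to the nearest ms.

Entropy contributions −pᵢ log₂ pᵢ: 0.4877, 0.4552, 0.4105, 0.5053, 0.4346; sum H = 2.2933 bits.
RT = a + bH = 345 + 90·2.2933 = 551.40 ms.

551 ms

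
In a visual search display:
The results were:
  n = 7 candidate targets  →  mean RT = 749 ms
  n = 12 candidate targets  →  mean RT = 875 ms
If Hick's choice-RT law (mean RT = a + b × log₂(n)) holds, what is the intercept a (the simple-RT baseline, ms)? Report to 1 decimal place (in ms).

294.1 ms

Slope: b = (875 − 749) / (log₂ 12 − log₂ 7) = 126/0.7776 = 162.035 ms/bit.
Intercept: a = 749 − 162.035·log₂(7) = 294.109 ms.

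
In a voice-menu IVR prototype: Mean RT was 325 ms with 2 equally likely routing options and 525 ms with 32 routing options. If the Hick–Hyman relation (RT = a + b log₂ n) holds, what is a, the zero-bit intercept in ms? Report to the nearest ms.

275 ms

Slope: b = (525 − 325) / (log₂ 32 − log₂ 2) = 200/4.0000 = 50 ms/bit.
a = RT₁ − b·log₂ n₁ = 325 − 50 × 1 = 275.000 ms.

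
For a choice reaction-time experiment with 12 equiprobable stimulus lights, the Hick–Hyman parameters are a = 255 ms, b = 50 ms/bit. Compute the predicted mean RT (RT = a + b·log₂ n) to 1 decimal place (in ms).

434.2 ms

log₂(12) = 3.5850 bits, so RT = 255 + 50 × 3.5850 ≈ 434.248 ms.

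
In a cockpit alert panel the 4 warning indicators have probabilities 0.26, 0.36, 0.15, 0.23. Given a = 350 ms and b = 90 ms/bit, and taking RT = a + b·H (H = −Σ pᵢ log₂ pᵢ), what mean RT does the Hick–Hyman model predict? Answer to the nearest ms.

524 ms

H = 0.26·log₂(1/0.26) + 0.36·log₂(1/0.36) + 0.15·log₂(1/0.15) + 0.23·log₂(1/0.23) = 1.9341 bits.
RT = 350 + 90 × 1.9341 = 524.07 ms.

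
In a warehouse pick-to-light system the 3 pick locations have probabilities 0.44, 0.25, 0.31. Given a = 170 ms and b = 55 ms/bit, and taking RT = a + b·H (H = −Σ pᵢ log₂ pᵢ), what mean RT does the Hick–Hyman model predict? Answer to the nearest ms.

Entropy contributions −pᵢ log₂ pᵢ: 0.5211, 0.5000, 0.5238; sum H = 1.5449 bits.
RT = a + bH = 170 + 55·1.5449 = 254.97 ms.

255 ms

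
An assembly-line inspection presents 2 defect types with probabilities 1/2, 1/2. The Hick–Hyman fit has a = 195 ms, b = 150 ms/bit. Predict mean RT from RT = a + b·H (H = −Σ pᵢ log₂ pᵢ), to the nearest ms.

345 ms

Each term −pᵢ log₂ pᵢ: 0.5·1 + 0.5·1; summed, H = 1.000 bits.
Mean RT = a + bH = 195 + 150·1.000 = 345.00 ms.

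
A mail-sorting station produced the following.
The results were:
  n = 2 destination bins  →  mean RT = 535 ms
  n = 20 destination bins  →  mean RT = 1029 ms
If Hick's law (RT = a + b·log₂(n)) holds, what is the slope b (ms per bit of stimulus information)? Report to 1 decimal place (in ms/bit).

Slope: b = (1029 − 535) / (log₂ 20 − log₂ 2) = 494/3.3219 = 148.709 ms/bit.

148.7 ms/bit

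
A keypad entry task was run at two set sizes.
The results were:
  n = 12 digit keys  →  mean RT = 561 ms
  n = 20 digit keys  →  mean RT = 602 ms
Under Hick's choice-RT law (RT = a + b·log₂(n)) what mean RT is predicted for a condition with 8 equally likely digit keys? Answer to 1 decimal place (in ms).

RT is linear in log₂ n, so two points fix the line:
  b = (602 − 561) / (log₂ 20 − log₂ 12) = 41 / (4.3219 − 3.5850) = 55.634 ms/bit
  a = 561 − 55.634 × 3.5850 = 361.556 ms
Then RT(8) = 361.556 + 55.634 × log₂ 8 = 361.556 + 55.634 × 3 ≈ 528.456 ms.

528.5 ms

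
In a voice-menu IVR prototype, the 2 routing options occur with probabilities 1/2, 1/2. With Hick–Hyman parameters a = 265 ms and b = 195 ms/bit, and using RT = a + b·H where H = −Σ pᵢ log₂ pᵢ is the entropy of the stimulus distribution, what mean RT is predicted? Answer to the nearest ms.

460 ms

Each term −pᵢ log₂ pᵢ: 0.5·1 + 0.5·1; summed, H = 1.000 bits.
Mean RT = a + bH = 265 + 195·1.000 = 460.00 ms.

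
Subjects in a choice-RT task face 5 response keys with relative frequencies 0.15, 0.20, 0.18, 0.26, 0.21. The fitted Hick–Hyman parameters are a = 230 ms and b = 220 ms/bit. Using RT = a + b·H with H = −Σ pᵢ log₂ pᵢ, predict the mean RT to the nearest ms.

Entropy contributions −pᵢ log₂ pᵢ: 0.4105, 0.4644, 0.4453, 0.5053, 0.4728; sum H = 2.2983 bits.
RT = a + bH = 230 + 220·2.2983 = 735.64 ms.

736 ms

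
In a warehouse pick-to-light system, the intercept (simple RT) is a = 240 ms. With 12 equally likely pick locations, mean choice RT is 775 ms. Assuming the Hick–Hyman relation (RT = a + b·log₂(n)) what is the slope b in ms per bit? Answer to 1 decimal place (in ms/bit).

149.2 ms/bit

log₂(12) = 3.5850 bits.
b = (RT − a)/log₂ n = (775 − 240) / 3.5850 = 149.234 ms/bit.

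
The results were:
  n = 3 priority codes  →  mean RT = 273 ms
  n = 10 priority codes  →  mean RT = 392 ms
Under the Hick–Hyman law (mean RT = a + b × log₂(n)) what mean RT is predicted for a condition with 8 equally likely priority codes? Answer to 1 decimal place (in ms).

Solve the two-equation system in a and b:
  b = (392 − 273) / (log₂ 10 − log₂ 3) = 119 / (3.3219 − 1.5850) = 68.510 ms/bit
  a = 273 − 68.510 × 1.5850 = 164.414 ms
Then RT(8) = 164.414 + 68.510 × log₂ 8 = 164.414 + 68.510 × 3 ≈ 369.945 ms.

369.9 ms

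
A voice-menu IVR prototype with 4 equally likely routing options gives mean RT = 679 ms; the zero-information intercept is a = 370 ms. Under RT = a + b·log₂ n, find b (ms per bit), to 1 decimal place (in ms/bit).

154.5 ms/bit

4 alternatives carry log₂ 4 = 2 bits; the choice cost is 679 − 370 = 309 ms, so b = 309/2 = 154.500 ms/bit.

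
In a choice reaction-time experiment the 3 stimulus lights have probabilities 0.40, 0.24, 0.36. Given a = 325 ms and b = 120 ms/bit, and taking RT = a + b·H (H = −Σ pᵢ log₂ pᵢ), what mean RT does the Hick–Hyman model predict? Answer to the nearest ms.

H = 0.40·log₂(1/0.40) + 0.24·log₂(1/0.24) + 0.36·log₂(1/0.36) = 1.5535 bits.
RT = 325 + 120 × 1.5535 = 511.42 ms.

511 ms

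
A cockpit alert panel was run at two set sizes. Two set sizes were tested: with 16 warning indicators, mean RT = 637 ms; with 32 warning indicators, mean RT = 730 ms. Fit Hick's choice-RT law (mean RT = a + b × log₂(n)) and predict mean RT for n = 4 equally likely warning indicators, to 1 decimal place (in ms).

Fit slope and intercept:
  b = (730 − 637) / (log₂ 32 − log₂ 16) = 93 / (5 − 4) = 93.000 ms/bit
  a = 637 − 93.000 × 4 = 265.000 ms
Then RT(4) = 265.000 + 93.000 × log₂ 4 = 265.000 + 93.000 × 2 ≈ 451.000 ms.

451.0 ms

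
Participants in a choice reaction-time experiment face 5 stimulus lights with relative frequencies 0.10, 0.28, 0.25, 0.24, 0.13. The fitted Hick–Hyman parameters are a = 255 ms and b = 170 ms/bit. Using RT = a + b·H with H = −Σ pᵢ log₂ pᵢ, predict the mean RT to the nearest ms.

H = 0.10·log₂(1/0.10) + 0.28·log₂(1/0.28) + 0.25·log₂(1/0.25) + 0.24·log₂(1/0.24) + 0.13·log₂(1/0.13) = 2.2232 bits.
RT = 255 + 170 × 2.2232 = 632.94 ms.

633 ms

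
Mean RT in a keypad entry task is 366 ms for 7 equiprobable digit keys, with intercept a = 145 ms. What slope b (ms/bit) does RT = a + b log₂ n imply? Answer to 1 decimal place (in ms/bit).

78.7 ms/bit

b = (366 − 145) / log₂(7) = 221 / 2.8074 = 78.722 ms/bit.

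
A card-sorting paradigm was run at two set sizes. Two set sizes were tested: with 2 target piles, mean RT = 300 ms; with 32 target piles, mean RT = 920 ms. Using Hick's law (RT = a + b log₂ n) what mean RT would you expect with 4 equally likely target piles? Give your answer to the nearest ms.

455 ms

RT is linear in log₂ n, so two points fix the line:
  b = (920 − 300) / (log₂ 32 − log₂ 2) = 620 / (5 − 1) = 155 ms/bit
  a = 300 − 155 × 1 = 145 ms
Then RT(4) = 145 + 155 × log₂ 4 = 145 + 155 × 2 ≈ 455.000 ms.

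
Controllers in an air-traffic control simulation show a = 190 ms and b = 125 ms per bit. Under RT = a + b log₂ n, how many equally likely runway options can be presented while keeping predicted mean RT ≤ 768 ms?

24

125·log₂ n ≤ 768 − 190 = 578, giving log₂ n ≤ 4.6240 and n ≤ 24.658. The largest whole number is 24.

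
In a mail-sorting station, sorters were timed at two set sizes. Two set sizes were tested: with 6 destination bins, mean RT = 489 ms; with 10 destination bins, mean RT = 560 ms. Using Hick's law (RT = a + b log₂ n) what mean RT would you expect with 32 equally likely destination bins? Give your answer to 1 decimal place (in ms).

721.7 ms

RT is linear in log₂ n, so two points fix the line:
  b = (560 − 489) / (log₂ 10 − log₂ 6) = 71 / (3.3219 − 2.5850) = 96.341 ms/bit
  a = 489 − 96.341 × 2.5850 = 239.962 ms
Then RT(32) = 239.962 + 96.341 × log₂ 32 = 239.962 + 96.341 × 5 ≈ 721.667 ms.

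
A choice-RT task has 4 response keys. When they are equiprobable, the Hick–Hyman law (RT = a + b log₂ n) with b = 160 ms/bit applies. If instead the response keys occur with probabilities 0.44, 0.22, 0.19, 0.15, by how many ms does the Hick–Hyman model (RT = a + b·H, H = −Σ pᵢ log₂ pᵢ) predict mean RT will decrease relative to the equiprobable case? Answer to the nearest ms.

Equiprobable entropy H₀ = log₂ 4 = 2.0000 bits.
Skewed entropy H = −Σ pᵢ log₂ pᵢ = 1.8675 bits.
ΔRT = b·(H₀ − H) = 160 × 0.1325 = 21.20 ms.

21 ms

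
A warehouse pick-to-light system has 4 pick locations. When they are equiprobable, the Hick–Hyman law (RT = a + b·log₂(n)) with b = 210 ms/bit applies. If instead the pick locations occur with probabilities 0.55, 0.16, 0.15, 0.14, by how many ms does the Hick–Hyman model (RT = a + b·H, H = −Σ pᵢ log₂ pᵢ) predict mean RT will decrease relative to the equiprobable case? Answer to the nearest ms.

62 ms

The RT saving is b·ΔH. Equiprobable H₀ = log₂(4) = 2.0000 bits; with the given probabilities H = 1.7050 bits.
b·(H₀ − H) = 210 × (2.0000 − 1.7050) = 61.94 ms.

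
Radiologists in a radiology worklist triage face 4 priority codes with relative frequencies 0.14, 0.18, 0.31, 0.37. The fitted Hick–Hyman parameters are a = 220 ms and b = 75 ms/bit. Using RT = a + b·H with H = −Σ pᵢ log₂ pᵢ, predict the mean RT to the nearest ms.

362 ms

Entropy contributions −pᵢ log₂ pᵢ: 0.3971, 0.4453, 0.5238, 0.5307; sum H = 1.8969 bits.
RT = a + bH = 220 + 75·1.8969 = 362.27 ms.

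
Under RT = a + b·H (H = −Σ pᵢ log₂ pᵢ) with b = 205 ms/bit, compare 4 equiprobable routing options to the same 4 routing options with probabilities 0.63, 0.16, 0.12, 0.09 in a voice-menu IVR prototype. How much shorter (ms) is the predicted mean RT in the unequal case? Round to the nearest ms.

The RT saving is b·ΔH. Equiprobable H₀ = log₂(4) = 2.0000 bits; with the given probabilities H = 1.5227 bits.
b·(H₀ − H) = 205 × (2.0000 − 1.5227) = 97.85 ms.

98 ms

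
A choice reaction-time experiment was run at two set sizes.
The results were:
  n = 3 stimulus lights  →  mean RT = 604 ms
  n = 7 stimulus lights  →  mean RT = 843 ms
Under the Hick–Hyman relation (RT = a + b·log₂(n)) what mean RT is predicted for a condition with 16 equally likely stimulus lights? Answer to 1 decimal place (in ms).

1076.2 ms

Fit slope and intercept:
  b = (843 − 604) / (log₂ 7 − log₂ 3) = 239 / (2.8074 − 1.5850) = 195.518 ms/bit
  a = 604 − 195.518 × 1.5850 = 294.111 ms
Then RT(16) = 294.111 + 195.518 × log₂ 16 = 294.111 + 195.518 × 4 ≈ 1076.184 ms.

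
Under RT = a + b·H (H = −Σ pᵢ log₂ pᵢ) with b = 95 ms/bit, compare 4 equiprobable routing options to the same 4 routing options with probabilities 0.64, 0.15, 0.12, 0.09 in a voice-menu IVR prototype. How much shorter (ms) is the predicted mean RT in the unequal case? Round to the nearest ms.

The RT saving is b·ΔH. Equiprobable H₀ = log₂(4) = 2.0000 bits; with the given probabilities H = 1.5023 bits.
b·(H₀ − H) = 95 × (2.0000 − 1.5023) = 47.28 ms.

47 ms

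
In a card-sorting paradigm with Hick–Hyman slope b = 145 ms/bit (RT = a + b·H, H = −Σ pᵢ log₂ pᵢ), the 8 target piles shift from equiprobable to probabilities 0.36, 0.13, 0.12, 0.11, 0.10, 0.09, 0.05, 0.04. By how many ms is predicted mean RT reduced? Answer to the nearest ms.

47 ms

Equiprobable entropy H₀ = log₂ 8 = 3.0000 bits.
Skewed entropy H = −Σ pᵢ log₂ pᵢ = 2.6773 bits.
ΔRT = b·(H₀ − H) = 145 × 0.3227 = 46.79 ms.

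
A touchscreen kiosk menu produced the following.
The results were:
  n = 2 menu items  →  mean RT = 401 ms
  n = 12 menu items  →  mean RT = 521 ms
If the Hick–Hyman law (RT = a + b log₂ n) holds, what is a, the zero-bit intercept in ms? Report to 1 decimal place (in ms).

354.6 ms

b = (RT₂ − RT₁)/(log₂ n₂ − log₂ n₁) = (521 − 401)/(3.5850 − 1) = 46.422 ms/bit.
Intercept: a = 401 − 46.422·log₂(2) = 354.578 ms.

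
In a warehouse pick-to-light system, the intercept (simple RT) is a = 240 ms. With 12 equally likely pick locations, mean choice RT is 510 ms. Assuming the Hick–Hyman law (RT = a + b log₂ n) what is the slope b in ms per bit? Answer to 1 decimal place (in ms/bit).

b = (510 − 240) / log₂(12) = 270 / 3.5850 = 75.315 ms/bit.

75.3 ms/bit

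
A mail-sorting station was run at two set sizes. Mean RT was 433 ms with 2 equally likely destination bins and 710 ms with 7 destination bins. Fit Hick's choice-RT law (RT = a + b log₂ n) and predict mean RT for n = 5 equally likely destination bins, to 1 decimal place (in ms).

With log₂ n on the abscissa the relation is linear; from the two conditions:
  b = (710 − 433) / (log₂ 7 − log₂ 2) = 277 / (2.8074 − 1) = 153.263 ms/bit
  a = 433 − 153.263 × 1 = 279.737 ms
Then RT(5) = 279.737 + 153.263 × log₂ 5 = 279.737 + 153.263 × 2.3219 ≈ 635.602 ms.

635.6 ms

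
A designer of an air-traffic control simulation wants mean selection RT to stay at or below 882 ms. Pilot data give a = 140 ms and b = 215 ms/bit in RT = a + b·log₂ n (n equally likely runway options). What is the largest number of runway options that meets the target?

10

Information budget: (882 − 140)/215 = 3.4512 bits, so n ≤ 2^3.4512 = 10.937 → at most 10.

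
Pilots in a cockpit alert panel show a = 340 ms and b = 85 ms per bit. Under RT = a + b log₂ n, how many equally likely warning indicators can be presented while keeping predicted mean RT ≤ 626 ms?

85·log₂ n ≤ 626 − 340 = 286, giving log₂ n ≤ 3.3647 and n ≤ 10.301. The largest whole number is 10.

10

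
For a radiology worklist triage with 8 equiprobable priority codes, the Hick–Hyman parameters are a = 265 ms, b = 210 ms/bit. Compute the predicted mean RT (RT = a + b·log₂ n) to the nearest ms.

895 ms

log₂(8) = 3 bits, so RT = 265 + 210 × 3 ≈ 895.000 ms.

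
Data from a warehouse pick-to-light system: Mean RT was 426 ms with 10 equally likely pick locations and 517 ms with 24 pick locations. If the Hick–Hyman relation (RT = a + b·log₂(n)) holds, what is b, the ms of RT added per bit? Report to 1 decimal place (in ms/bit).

72.0 ms/bit

Slope: b = (517 − 426) / (log₂ 24 − log₂ 10) = 91/1.2630 = 72.049 ms/bit.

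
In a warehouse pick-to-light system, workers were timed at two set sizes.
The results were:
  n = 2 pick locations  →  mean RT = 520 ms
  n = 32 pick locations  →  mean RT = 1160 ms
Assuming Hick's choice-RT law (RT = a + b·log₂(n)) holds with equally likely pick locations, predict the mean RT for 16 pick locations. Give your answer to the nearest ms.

1000 ms

Fit slope and intercept:
  b = (1160 − 520) / (log₂ 32 − log₂ 2) = 640 / (5 − 1) = 160 ms/bit
  a = 520 − 160 × 1 = 360 ms
Then RT(16) = 360 + 160 × log₂ 16 = 360 + 160 × 4 ≈ 1000.000 ms.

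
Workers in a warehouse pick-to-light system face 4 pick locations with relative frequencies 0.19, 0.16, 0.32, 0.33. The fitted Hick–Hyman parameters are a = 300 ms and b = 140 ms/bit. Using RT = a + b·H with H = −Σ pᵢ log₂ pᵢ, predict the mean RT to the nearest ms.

570 ms

H = 0.19·log₂(1/0.19) + 0.16·log₂(1/0.16) + 0.32·log₂(1/0.32) + 0.33·log₂(1/0.33) = 1.9321 bits.
RT = 300 + 140 × 1.9321 = 570.49 ms.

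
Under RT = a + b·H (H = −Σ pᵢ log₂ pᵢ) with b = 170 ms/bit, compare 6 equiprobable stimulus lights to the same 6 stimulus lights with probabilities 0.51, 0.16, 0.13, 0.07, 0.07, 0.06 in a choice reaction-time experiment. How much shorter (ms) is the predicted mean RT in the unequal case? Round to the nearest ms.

The RT saving is b·ΔH. Equiprobable H₀ = log₂(6) = 2.5850 bits; with the given probabilities H = 2.0817 bits.
b·(H₀ − H) = 170 × (2.5850 − 2.0817) = 85.55 ms.

86 ms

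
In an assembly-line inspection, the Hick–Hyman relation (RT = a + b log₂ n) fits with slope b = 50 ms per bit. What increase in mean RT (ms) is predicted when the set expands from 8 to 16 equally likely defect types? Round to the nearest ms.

50 ms

ΔRT = (a + b log₂ n₂) − (a + b log₂ n₁) = b·(log₂ n₂ − log₂ n₁).
log₂(16) − log₂(8) = log₂(16/8) = log₂(2) = 1.
ΔRT = 50 × 1.0000 = 50.000 ms.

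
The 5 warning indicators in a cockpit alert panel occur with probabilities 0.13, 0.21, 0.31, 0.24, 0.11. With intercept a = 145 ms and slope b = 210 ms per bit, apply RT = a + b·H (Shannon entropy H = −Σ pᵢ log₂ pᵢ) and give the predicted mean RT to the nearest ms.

612 ms

H = 0.13·log₂(1/0.13) + 0.21·log₂(1/0.21) + 0.31·log₂(1/0.31) + 0.24·log₂(1/0.24) + 0.11·log₂(1/0.11) = 2.2237 bits.
RT = 145 + 210 × 2.2237 = 611.97 ms.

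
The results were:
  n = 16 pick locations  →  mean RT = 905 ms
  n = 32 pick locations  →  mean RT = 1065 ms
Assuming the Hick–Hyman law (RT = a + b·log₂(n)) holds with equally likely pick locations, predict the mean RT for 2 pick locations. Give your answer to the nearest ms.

425 ms

RT is linear in log₂ n, so two points fix the line:
  b = (1065 − 905) / (log₂ 32 − log₂ 16) = 160 / (5 − 4) = 160 ms/bit
  a = 905 − 160 × 4 = 265 ms
Then RT(2) = 265 + 160 × log₂ 2 = 265 + 160 × 1 ≈ 425.000 ms.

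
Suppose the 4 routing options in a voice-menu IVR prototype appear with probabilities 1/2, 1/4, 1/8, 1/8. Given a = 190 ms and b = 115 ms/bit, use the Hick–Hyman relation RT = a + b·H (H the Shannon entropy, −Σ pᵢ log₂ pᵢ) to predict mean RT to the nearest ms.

391 ms

Each term −pᵢ log₂ pᵢ: 0.5·1 + 0.25·2 + 0.125·3 + 0.125·3; summed, H = 1.750 bits.
Mean RT = a + bH = 190 + 115·1.750 = 391.25 ms.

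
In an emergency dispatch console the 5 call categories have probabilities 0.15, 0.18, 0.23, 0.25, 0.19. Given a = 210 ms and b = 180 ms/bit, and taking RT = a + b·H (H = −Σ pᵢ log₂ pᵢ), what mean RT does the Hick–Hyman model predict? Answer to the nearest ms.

Entropy contributions −pᵢ log₂ pᵢ: 0.4105, 0.4453, 0.4877, 0.5000, 0.4552; sum H = 2.2987 bits.
RT = a + bH = 210 + 180·2.2987 = 623.77 ms.

624 ms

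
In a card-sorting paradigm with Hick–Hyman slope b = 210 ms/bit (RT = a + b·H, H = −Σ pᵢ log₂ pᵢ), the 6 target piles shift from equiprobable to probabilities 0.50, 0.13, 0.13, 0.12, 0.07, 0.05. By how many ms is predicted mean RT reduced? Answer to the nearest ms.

98 ms

Equiprobable entropy H₀ = log₂ 6 = 2.5850 bits.
Skewed entropy H = −Σ pᵢ log₂ pᵢ = 2.1170 bits.
ΔRT = b·(H₀ − H) = 210 × 0.4680 = 98.27 ms.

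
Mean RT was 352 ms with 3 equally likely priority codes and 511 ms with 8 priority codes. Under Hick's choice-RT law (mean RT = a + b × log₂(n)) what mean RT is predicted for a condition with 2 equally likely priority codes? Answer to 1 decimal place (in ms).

Solve the two-equation system in a and b:
  b = (511 − 352) / (log₂ 8 − log₂ 3) = 159 / (3 − 1.5850) = 112.365 ms/bit
  a = 352 − 112.365 × 1.5850 = 173.906 ms
Then RT(2) = 173.906 + 112.365 × log₂ 2 = 173.906 + 112.365 × 1 ≈ 286.271 ms.

286.3 ms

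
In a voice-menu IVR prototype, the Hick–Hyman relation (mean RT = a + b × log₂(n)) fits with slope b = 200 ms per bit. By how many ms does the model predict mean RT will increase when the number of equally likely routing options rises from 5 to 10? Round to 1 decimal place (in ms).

The intercept a cancels: ΔRT = b·(log₂ n₂ − log₂ n₁) = b·log₂(n₂/n₁).
log₂(10) − log₂(5) = log₂(10/5) = log₂(2) = 1.
ΔRT = 200 × 1.0000 = 200.000 ms.

200.0 ms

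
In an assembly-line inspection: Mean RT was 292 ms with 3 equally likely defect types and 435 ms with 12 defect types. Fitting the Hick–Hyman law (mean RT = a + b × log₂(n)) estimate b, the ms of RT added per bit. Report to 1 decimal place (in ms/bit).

71.5 ms/bit

Slope: b = (435 − 292) / (log₂ 12 − log₂ 3) = 143/2.0000 = 71.500 ms/bit.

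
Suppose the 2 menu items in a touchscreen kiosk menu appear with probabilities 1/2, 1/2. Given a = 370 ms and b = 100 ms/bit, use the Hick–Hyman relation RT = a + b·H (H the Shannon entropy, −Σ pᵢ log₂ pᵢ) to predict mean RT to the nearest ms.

H = −Σ pᵢ log₂ pᵢ = 0.5·1 + 0.5·1 = 1.000 bits.
RT = 370 + 100 × 1.000 = 470.00 ms.

470 ms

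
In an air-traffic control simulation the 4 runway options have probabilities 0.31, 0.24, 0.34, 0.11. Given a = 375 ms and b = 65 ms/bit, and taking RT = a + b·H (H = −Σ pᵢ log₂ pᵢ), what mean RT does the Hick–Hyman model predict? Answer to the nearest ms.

498 ms

Entropy contributions −pᵢ log₂ pᵢ: 0.5238, 0.4941, 0.5292, 0.3503; sum H = 1.8974 bits.
RT = a + bH = 375 + 65·1.8974 = 498.33 ms.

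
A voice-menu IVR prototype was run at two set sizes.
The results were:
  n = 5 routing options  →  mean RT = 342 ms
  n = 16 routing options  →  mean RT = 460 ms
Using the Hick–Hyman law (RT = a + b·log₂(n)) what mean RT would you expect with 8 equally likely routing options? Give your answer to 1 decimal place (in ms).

389.7 ms

Fit slope and intercept:
  b = (460 − 342) / (log₂ 16 − log₂ 5) = 118 / (4 − 2.3219) = 70.319 ms/bit
  a = 342 − 70.319 × 2.3219 = 178.725 ms
Then RT(8) = 178.725 + 70.319 × log₂ 8 = 178.725 + 70.319 × 3 ≈ 389.681 ms.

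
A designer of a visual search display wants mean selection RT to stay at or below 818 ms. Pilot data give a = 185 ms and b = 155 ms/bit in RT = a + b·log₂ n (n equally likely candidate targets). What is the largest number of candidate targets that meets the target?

16

Set 185 + 155·log₂ n ≤ 818 → log₂ n ≤ (818 − 185)/155 = 4.0839.
So n ≤ 2^4.0839 = 16.958; the largest integer n is 16.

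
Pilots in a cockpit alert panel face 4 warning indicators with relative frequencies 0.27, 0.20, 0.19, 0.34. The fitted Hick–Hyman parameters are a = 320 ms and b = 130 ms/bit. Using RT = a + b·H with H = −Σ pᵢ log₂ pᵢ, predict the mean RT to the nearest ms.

575 ms

Entropy contributions −pᵢ log₂ pᵢ: 0.5100, 0.4644, 0.4552, 0.5292; sum H = 1.9588 bits.
RT = a + bH = 320 + 130·1.9588 = 574.64 ms.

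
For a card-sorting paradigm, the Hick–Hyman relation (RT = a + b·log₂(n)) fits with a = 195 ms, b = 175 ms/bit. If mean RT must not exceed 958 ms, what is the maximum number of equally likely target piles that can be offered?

Set 195 + 175·log₂ n ≤ 958 → log₂ n ≤ (958 − 195)/175 = 4.3600.
So n ≤ 2^4.3600 = 20.535; the largest integer n is 20.

20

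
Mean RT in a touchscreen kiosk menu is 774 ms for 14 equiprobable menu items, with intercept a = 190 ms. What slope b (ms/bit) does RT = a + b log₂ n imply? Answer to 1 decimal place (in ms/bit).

153.4 ms/bit

log₂(14) = 3.8074 bits.
b = (RT − a)/log₂ n = (774 − 190) / 3.8074 = 153.387 ms/bit.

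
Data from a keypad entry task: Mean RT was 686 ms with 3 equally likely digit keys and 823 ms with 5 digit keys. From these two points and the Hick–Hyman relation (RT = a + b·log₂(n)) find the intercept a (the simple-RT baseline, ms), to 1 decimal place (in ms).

391.4 ms

Slope: b = (823 − 686) / (log₂ 5 − log₂ 3) = 137/0.7370 = 185.897 ms/bit.
Intercept: a = 686 − 185.897·log₂(3) = 391.360 ms.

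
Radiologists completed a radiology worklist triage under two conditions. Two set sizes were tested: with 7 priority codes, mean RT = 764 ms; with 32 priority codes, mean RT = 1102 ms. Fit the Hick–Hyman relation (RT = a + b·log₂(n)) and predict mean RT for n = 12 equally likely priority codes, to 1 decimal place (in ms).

883.9 ms

RT is linear in log₂ n, so two points fix the line:
  b = (1102 − 764) / (log₂ 32 − log₂ 7) = 338 / (5 − 2.8074) = 154.152 ms/bit
  a = 764 − 154.152 × 2.8074 = 331.241 ms
Then RT(12) = 331.241 + 154.152 × log₂ 12 = 331.241 + 154.152 × 3.5850 ≈ 883.870 ms.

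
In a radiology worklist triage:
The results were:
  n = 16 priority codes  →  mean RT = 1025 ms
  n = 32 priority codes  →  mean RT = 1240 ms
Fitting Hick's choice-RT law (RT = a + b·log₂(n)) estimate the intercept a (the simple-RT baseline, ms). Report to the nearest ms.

165 ms

Slope: b = (1240 − 1025) / (log₂ 32 − log₂ 16) = 215/1.0000 = 215 ms/bit.
Intercept: a = 1025 − 215·log₂(16) = 165.000 ms.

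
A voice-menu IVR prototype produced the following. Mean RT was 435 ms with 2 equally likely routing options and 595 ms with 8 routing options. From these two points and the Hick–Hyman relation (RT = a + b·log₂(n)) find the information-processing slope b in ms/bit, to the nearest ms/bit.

80 ms/bit

The slope on a log₂ axis is (595 − 435) / (3 − 1) = 80 ms/bit.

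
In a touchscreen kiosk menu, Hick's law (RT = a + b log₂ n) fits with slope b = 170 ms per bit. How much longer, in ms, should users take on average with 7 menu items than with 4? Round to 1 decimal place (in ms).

137.3 ms

ΔRT = (a + b log₂ n₂) − (a + b log₂ n₁) = b·(log₂ n₂ − log₂ n₁).
log₂(7) − log₂(4) = 2.8074 − 2 = 0.8074.
ΔRT = 170 × 0.8074 = 137.250 ms.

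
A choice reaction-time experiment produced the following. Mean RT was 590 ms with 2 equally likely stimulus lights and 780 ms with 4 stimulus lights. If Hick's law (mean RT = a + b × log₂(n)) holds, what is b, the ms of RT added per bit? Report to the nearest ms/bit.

Slope: b = (780 − 590) / (log₂ 4 − log₂ 2) = 190/1.0000 = 190 ms/bit.

190 ms/bit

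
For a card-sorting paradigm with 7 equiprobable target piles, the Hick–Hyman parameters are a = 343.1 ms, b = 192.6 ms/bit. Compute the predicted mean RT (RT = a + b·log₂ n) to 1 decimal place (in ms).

883.8 ms

log₂(7) = 2.8074 bits, so RT = 343.1 + 192.6 × 2.8074 ≈ 883.797 ms.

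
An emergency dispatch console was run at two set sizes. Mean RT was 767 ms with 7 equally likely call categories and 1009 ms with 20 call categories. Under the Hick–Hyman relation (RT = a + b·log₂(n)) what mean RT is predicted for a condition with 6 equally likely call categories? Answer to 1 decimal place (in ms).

Fit slope and intercept:
  b = (1009 − 767) / (log₂ 20 − log₂ 7) = 242 / (4.3219 − 2.8074) = 159.781 ms/bit
  a = 767 − 159.781 × 2.8074 = 318.438 ms
Then RT(6) = 318.438 + 159.781 × log₂ 6 = 318.438 + 159.781 × 2.5850 ≈ 731.466 ms.

731.5 ms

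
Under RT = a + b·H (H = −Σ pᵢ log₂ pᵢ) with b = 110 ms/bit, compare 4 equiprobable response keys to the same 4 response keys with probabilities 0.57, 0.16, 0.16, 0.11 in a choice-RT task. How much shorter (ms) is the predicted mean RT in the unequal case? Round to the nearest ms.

The RT saving is b·ΔH. Equiprobable H₀ = log₂(4) = 2.0000 bits; with the given probabilities H = 1.6586 bits.
b·(H₀ − H) = 110 × (2.0000 − 1.6586) = 37.56 ms.

38 ms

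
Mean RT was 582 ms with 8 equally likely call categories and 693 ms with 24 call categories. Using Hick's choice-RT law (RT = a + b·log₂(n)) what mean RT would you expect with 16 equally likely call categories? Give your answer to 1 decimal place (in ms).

Fit slope and intercept:
  b = (693 − 582) / (log₂ 24 − log₂ 8) = 111 / (4.5850 − 3) = 70.033 ms/bit
  a = 582 − 70.033 × 3 = 371.900 ms
Then RT(16) = 371.900 + 70.033 × log₂ 16 = 371.900 + 70.033 × 4 ≈ 652.033 ms.

652.0 ms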